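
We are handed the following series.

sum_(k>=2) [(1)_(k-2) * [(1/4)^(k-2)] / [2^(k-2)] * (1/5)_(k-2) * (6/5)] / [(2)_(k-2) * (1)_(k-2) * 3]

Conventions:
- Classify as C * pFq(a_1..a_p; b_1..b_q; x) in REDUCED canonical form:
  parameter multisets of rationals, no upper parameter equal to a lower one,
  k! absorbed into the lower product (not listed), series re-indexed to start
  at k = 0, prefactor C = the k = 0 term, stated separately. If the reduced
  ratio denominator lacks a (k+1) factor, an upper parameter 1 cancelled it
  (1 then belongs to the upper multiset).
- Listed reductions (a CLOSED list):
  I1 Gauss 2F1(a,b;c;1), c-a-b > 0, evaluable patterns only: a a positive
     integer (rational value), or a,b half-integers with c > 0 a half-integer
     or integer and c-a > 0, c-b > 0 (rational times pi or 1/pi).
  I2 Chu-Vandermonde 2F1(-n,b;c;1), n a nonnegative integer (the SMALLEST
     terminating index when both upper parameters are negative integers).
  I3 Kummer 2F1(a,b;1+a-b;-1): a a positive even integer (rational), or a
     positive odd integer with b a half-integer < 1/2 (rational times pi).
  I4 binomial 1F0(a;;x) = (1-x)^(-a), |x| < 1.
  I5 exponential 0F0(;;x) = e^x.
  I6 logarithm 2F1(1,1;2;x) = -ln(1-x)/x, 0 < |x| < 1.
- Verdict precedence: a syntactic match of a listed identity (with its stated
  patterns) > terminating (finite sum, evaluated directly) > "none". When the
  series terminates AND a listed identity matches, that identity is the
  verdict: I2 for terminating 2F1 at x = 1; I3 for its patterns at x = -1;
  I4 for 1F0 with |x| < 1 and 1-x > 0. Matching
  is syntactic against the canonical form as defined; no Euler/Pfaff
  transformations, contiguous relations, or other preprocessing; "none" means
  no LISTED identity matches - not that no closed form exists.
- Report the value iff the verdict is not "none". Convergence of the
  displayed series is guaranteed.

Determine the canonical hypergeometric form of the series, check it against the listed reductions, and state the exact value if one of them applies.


The tell: t_0 being 2/5, the two k-th powers (C = 2/5, x = 1/8) combine into one argument.
Term ratio: r(k) = (1/8) * (k+1/5) (k+1) / [(k+2) (k+1)] - poly over poly, x = (1/8) from leading terms; C = 2/5 at k = 0.

Reduced: x = 1/8, 2F1, upper = {1/5, 1}, lower = {2}, C = 2/5. Verdict: no listed reduction: x = 1/8 and upper {1/5, 1} fail every I1-I6 pattern.


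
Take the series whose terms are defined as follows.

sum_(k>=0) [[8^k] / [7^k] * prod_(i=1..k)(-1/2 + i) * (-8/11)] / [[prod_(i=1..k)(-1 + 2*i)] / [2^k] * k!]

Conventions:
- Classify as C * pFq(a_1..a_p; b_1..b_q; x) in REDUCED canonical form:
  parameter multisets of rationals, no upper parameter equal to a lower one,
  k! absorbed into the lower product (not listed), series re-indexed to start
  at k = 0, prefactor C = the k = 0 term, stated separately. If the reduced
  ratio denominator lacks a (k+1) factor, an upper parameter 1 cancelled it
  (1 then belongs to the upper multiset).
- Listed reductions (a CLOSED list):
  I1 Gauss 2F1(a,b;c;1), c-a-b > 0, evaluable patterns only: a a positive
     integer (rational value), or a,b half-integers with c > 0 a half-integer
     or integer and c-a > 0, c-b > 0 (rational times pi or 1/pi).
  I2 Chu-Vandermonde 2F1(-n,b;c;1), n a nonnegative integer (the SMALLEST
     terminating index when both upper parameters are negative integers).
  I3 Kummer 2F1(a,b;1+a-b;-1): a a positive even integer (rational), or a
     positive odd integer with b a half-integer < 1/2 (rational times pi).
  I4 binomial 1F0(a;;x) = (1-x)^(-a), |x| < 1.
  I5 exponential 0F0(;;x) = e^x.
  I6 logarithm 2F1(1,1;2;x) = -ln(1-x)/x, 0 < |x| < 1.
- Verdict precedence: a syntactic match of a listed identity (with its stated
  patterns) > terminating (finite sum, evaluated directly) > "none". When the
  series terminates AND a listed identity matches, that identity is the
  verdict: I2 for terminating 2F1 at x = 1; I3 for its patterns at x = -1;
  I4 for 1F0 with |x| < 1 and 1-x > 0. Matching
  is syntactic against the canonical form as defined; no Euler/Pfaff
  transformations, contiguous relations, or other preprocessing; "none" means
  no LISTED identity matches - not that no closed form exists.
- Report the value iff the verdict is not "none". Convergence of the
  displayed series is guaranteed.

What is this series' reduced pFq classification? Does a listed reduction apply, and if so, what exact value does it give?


Key step: with t_0 = -8/11, the two geometric factors (C = -8/11, x = 8/7) combine into one argument.
Adjacent-term ratio: r(k) = (8/7) * 1 / [(k+1)] - rational; roots negated = parameters, x = (8/7), C = -8/11.

With C = -8/11: the canonical form is 0F0(-; -; 8/7). Verdict: the I5 exponential reduction matches (the 0F0 exponential series at x = 8/7). Hence: (-8/11) * e^(8/7).


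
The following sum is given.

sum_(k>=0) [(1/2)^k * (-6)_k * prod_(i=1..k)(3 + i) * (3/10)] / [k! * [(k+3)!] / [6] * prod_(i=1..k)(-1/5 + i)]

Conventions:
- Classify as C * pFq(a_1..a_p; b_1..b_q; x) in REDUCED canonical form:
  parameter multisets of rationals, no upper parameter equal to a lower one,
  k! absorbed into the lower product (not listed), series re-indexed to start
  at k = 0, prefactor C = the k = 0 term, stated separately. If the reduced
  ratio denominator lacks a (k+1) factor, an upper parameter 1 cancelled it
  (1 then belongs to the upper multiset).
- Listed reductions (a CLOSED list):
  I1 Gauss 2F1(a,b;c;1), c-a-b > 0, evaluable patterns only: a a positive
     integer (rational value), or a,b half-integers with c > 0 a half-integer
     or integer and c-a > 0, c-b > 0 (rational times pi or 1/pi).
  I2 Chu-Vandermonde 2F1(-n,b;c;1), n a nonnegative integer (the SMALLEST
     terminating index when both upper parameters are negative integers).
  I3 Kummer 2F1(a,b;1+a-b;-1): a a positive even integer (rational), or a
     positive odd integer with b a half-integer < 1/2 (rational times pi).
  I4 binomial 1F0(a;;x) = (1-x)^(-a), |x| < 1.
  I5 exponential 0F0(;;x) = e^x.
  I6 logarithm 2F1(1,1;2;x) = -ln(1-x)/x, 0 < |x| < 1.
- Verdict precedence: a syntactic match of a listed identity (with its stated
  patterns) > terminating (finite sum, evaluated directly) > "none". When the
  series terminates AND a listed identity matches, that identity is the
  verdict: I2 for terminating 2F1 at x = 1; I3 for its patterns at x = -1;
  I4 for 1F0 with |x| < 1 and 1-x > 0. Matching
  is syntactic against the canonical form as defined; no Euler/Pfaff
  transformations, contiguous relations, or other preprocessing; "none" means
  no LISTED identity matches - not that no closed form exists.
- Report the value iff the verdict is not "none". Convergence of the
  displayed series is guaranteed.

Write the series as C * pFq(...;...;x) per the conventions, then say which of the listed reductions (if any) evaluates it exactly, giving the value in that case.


Prefactor 3/10, argument 1/2: 1F1 with upper {-6} over lower {4/5}. Verdict: terminating. With -6 upstairs the series is a 7-term polynomial sum; evaluated term by term. Hence: -301657571/1421844480.

First insight: from the first term 3/10: the denominator's factorial ratio (prefactor 3/10) is a lower Pochhammer.
Step ratio: r(k) = (1/2) * (k-6) / [(k+4/5) (k+1)] - rational in k. x = (1/2); t_0 = 3/10; negate the roots.


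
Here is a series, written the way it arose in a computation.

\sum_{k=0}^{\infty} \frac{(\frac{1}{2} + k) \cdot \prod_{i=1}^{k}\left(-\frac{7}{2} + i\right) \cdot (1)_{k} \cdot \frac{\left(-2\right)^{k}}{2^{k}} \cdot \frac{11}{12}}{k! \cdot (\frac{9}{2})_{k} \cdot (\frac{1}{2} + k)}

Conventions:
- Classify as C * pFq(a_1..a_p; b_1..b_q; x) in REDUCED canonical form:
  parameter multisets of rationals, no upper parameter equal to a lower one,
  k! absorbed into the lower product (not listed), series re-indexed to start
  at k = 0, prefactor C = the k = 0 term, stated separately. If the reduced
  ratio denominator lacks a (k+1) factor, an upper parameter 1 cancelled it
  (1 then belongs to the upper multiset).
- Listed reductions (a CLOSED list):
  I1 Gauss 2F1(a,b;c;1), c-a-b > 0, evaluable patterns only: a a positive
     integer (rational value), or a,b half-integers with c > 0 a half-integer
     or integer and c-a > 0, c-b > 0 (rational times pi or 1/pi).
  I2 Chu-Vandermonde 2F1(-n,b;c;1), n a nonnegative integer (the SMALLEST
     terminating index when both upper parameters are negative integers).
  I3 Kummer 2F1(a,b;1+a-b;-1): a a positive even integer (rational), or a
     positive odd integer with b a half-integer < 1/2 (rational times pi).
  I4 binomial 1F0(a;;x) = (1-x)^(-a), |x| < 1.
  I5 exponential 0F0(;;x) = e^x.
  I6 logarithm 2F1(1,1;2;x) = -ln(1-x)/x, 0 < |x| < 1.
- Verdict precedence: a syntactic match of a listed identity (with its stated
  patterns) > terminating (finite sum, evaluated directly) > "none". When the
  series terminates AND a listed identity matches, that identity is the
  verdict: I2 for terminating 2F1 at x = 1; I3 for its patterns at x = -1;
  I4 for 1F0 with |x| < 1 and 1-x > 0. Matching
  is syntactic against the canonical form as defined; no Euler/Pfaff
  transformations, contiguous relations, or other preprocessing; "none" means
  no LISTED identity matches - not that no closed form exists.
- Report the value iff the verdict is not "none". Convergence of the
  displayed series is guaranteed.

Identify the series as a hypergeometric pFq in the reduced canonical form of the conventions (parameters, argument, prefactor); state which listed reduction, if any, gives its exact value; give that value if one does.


Classification (C = \frac{11}{12}): 2F1 with upper {-\frac{5}{2}, 1}, lower {\frac{9}{2}}, argument x = -1. Verdict: the Kummer evaluation I3 fires (x = -1; c = \frac{9}{2} equals 1+a-b for upper {-\frac{5}{2}, 1}: listed pattern). Its exact value is \frac{385}{768} \cdot \pi.

Key observation: t_0 being \frac{11}{12}, the factor k + 1/2 cancels (top and bottom), leaving C = 11/12.
Consecutive-term ratio: r(k) = -1 * (k-\frac{5}{2}) (k+1) / [(k+\frac{9}{2}) (k+1)] - poly over poly, x = -1 from leading terms; C = \frac{11}{12} at k = 0.


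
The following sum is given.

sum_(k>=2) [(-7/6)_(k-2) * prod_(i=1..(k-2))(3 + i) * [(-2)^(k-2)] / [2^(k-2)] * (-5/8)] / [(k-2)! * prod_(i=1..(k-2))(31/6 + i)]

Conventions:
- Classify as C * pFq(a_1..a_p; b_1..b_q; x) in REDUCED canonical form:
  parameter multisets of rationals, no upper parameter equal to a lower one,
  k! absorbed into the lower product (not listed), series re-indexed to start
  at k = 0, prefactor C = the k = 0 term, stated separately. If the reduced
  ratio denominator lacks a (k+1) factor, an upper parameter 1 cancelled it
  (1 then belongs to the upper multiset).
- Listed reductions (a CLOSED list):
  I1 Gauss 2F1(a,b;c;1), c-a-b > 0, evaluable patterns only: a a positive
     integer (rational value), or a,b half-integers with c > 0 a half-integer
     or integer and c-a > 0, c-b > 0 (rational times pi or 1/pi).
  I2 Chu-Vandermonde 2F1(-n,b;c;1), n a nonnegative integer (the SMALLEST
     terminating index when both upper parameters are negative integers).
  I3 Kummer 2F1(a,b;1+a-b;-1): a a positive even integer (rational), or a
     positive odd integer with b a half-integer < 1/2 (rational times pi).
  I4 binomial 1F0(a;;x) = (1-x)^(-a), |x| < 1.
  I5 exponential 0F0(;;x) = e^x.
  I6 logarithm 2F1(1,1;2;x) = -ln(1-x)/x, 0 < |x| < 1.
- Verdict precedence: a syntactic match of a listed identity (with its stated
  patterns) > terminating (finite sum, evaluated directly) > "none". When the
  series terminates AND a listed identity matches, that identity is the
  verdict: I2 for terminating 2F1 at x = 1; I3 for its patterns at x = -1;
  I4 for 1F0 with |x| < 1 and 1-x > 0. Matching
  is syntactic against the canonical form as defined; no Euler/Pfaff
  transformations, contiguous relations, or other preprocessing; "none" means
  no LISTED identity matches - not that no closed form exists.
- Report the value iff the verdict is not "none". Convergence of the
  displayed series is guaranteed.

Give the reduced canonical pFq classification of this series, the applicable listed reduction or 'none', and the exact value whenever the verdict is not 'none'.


At argument -1: a 2F1 with upper {-7/6, 4}, lower {37/6}, scaled by C = -5/8. Verdict: Kummer's theorem (I3) applies (x = -1; c = 37/6 equals 1+a-b for upper {-7/6, 4}: listed pattern). Its exact value is -3875/3456.

Key step: t_0 being -5/8, the running product (C = -5/8, x = -1) telescopes to a rising factorial.
Step ratio: r(k) = (-1) * (k-7/6) (k+4) / [(k+37/6) (k+1)] - rational in k, leading ratio (-1); with t_0 = -5/8, classification follows.


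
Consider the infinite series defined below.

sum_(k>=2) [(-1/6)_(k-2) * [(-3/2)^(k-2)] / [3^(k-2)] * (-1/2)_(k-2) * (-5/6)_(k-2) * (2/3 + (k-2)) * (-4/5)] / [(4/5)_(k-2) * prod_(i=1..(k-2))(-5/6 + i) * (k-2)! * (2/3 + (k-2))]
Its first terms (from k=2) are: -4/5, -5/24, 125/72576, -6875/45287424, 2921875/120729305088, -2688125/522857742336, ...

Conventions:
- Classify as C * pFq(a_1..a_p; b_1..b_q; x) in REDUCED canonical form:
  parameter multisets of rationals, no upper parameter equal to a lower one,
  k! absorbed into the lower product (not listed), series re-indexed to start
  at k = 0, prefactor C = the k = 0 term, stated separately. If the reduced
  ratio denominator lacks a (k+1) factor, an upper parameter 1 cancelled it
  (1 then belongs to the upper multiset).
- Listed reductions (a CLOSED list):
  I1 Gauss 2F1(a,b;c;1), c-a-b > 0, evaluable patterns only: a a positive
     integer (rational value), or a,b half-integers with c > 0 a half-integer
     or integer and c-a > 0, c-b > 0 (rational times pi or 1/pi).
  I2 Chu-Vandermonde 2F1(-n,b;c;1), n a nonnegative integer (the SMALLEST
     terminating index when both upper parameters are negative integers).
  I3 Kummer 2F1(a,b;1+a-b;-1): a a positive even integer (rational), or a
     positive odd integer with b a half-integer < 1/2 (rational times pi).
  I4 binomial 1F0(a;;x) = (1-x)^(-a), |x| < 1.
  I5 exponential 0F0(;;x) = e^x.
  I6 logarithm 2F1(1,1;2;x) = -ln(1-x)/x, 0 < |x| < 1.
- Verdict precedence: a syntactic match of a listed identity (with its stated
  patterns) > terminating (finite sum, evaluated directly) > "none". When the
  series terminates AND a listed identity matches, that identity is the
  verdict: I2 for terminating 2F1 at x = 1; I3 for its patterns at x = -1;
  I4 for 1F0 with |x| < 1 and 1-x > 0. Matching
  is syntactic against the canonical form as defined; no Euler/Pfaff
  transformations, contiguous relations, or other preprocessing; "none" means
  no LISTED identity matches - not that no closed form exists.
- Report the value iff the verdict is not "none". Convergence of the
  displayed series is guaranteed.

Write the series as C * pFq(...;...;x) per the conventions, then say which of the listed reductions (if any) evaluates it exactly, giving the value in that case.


Classification (C = -4/5): 3F2 with upper {-5/6, -1/2, -1/6}, lower {1/6, 4/5}, argument x = -1/2. Verdict: none. A 3F2 with upper {-5/6, -1/2, -1/6} fits none of I1-I6 at x = -1/2; the sum runs forever.

The tell: x = (-1/2) and the lower running product (prefactor -4/5) is a rising factorial.
Adjacent-term ratio: r(k) = (-1/2) * (k-5/6) (k-1/2) (k-1/6) / [(k+1/6) (k+4/5) (k+1)] - rational in k, leading ratio (-1/2); with t_0 = -4/5, classification follows.


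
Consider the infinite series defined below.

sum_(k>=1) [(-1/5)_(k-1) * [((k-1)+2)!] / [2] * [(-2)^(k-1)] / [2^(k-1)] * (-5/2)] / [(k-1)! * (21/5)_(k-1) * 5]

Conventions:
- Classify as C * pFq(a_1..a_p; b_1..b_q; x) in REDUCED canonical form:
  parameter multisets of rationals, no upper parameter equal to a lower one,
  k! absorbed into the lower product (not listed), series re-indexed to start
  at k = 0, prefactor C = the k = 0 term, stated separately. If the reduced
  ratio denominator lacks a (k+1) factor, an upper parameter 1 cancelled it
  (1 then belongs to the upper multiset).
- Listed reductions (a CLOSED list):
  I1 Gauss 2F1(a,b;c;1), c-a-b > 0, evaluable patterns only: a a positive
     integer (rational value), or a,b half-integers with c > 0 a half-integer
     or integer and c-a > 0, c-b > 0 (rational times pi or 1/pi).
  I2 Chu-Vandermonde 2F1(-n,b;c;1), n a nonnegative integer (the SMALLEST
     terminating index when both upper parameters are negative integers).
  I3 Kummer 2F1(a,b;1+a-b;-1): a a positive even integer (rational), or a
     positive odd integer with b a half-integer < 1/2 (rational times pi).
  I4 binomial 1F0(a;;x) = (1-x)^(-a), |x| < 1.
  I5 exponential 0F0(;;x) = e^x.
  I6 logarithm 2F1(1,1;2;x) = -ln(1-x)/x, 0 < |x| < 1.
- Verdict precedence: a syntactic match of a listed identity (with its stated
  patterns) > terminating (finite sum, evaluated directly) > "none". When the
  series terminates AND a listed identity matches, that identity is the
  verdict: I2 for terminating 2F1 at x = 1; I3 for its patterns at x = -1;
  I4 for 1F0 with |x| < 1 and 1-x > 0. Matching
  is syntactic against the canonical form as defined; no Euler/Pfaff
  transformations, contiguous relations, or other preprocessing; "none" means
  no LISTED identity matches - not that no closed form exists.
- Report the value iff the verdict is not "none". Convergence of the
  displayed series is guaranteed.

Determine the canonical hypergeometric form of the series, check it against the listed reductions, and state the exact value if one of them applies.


Reduced: x = -1, 2F1, upper = {-1/5, 3}, lower = {21/5}, C = -1/2. Verdict: none - this 2F1 at x = -1 matches no listed pattern, and upper {-1/5, 3} holds no stopper.

Key step: t_0 = -1/2 here, and the factorial ratio (C = -1/2, x = -1) (k+a-1)!/(a-1)! is a rising factorial (a)_k.
Ratio: r(k) = (-1) * (k-1/5) (k+3) / [(k+21/5) (k+1)] - rational; roots negated = parameters, x = (-1), C = -1/2.


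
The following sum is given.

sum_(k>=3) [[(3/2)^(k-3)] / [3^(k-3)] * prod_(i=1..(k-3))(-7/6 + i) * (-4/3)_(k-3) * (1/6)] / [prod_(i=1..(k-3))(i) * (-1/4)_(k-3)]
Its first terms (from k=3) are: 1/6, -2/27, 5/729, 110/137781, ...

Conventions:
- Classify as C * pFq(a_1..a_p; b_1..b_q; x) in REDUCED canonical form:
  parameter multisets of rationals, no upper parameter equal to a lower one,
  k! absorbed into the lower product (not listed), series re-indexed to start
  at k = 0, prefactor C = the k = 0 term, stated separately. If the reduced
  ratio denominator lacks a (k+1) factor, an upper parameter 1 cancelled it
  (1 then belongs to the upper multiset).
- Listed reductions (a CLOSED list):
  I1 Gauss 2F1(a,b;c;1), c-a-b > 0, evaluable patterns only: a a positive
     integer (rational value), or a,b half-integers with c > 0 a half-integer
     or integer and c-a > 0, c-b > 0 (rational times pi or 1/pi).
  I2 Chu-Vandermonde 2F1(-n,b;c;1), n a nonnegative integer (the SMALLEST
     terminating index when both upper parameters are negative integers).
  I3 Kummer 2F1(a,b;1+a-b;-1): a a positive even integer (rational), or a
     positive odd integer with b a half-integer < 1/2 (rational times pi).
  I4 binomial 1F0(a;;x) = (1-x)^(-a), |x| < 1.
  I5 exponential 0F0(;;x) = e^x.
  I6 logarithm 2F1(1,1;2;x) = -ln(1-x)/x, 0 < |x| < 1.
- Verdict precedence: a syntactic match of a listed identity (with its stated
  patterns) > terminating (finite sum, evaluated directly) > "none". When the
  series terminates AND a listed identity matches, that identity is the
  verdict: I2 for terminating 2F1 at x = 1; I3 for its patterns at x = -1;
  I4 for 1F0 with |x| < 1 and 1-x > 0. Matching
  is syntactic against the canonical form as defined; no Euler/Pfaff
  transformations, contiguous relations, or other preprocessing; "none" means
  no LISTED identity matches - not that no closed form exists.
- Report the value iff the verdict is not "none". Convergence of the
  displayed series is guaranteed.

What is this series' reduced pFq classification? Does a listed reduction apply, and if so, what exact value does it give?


First insight: t_0 being 1/6, the product of the first k integers (prefactor 1/6) is k!.
Step ratio: r(k) = (1/2) * (k-4/3) (k-1/6) / [(k-1/4) (k+1)] - rational; roots negated = parameters, x = (1/2), C = 1/6.

Classification (C = 1/6): 2F1 with upper {-4/3, -1/6}, lower {-1/4}, argument x = 1/2. Verdict: none here - no I1-I6 shape fits x = 1/2 with lower {-1/4}.


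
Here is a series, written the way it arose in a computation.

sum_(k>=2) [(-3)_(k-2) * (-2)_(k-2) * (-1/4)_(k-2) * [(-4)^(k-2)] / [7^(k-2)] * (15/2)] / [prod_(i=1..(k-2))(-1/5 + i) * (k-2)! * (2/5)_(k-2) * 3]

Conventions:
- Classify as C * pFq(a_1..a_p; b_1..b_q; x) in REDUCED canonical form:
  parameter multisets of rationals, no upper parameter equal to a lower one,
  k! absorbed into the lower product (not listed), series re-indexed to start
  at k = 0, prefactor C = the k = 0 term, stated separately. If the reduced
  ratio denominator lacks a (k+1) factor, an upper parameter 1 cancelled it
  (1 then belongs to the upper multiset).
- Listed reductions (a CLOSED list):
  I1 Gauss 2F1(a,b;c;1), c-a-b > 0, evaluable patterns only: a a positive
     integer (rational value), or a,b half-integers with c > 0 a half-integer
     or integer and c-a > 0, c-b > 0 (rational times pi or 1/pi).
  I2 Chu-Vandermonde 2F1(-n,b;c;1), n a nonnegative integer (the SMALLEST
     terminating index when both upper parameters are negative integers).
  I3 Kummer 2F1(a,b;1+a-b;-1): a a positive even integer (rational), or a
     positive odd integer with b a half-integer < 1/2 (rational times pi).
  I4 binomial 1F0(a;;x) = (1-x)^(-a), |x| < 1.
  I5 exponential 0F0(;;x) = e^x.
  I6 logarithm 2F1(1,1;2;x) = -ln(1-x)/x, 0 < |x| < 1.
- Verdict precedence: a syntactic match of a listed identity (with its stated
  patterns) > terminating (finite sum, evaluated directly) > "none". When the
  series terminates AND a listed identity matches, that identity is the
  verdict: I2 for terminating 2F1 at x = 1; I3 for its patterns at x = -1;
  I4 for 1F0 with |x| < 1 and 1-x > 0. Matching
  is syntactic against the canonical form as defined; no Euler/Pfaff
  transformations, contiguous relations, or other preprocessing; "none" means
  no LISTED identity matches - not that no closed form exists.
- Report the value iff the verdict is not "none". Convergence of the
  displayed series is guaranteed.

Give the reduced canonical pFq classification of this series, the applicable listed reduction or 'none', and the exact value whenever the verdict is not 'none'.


Prefactor 5/2, argument -4/7: 3F2 with upper {-3, -2, -1/4} over lower {2/5, 4/5}. Verdict: terminating - no listed pattern fits, but -2 in the upper list cuts the series at k = 2; direct evaluation. Value: 11055/1372.

First insight: with t_0 = 5/2, the lower running product (C = 5/2) is a rising factorial.
Adjacent-term ratio: r(k) = (-4/7) * (k-3) (k-2) (k-1/4) / [(k+2/5) (k+4/5) (k+1)] - rational in k, leading ratio (-4/7); with t_0 = 5/2, classification follows.


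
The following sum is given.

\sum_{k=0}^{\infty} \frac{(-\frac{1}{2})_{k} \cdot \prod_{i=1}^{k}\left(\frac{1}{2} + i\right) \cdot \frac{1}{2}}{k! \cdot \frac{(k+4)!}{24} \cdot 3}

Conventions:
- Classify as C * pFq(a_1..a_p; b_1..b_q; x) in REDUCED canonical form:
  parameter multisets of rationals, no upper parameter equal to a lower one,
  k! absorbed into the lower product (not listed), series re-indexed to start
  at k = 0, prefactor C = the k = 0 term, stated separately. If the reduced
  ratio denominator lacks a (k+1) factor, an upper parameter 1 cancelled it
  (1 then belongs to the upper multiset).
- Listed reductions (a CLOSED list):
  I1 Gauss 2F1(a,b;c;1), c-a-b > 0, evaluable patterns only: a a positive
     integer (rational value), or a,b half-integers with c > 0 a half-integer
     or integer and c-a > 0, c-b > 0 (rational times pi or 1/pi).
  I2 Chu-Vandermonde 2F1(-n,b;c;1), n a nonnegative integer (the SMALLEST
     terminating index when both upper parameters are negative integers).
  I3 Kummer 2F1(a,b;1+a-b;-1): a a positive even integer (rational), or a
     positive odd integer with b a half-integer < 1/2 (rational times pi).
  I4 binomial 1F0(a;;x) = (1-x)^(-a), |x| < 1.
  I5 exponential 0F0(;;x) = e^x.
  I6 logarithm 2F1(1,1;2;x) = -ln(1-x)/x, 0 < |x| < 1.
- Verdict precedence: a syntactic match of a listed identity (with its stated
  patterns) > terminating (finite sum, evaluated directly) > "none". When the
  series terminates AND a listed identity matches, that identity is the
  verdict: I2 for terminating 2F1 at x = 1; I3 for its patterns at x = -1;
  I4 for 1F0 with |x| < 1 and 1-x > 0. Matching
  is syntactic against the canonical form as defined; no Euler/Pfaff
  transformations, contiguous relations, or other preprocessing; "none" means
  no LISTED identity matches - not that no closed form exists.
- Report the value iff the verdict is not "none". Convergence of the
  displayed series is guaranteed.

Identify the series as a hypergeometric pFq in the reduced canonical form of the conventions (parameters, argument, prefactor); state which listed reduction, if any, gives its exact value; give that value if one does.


x = 1 here; the reduced form reads 2F1, upper {-\frac{1}{2}, \frac{3}{2}}, lower {5}, C = \frac{1}{6}. Verdict: this is Gauss (I1, half-integer pattern) (x = 1; upper {-\frac{1}{2}, \frac{3}{2}} half-integers, c = 5 in the evaluable pattern). Its exact value is \frac{2048}{4725} / \pi.

Key observation: with t_0 = \frac{1}{6}, the denominator's factorial ratio (C = 1/6, x = 1) is a lower Pochhammer.
Step ratio: r(k) = 1 * (k-\frac{1}{2}) (k+\frac{3}{2}) / [(k+5) (k+1)] ; factor over Q: parameters, x = 1, and C = \frac{1}{6}.


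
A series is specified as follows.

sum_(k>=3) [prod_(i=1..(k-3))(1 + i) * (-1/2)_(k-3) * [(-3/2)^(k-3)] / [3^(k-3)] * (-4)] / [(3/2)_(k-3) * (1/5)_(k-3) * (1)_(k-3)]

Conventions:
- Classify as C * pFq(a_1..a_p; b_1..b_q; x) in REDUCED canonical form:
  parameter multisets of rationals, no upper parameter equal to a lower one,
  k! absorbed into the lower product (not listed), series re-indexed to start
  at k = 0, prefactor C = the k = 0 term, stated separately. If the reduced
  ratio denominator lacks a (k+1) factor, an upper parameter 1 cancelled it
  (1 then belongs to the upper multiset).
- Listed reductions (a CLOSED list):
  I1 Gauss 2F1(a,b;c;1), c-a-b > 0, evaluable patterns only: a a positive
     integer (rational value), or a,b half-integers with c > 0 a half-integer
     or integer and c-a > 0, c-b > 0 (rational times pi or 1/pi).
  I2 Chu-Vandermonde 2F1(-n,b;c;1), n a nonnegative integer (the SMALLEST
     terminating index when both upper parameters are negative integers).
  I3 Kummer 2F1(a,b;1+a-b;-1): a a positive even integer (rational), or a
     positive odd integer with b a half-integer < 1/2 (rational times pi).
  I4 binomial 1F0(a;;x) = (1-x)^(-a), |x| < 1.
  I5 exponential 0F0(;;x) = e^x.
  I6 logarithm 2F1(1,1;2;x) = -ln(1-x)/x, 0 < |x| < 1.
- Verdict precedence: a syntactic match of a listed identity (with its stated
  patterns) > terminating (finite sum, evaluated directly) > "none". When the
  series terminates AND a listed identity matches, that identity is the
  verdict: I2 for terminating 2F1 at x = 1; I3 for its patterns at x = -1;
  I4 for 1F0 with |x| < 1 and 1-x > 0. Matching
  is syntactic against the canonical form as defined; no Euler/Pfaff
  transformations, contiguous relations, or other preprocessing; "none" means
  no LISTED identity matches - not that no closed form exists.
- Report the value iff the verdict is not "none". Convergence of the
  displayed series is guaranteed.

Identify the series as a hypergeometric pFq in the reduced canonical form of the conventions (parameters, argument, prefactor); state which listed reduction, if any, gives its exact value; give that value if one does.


This is -4 * 2F2(-1/2, 2; 1/5, 3/2; -1/2) in reduced canonical form. Verdict: none. No listed pattern accepts 2F2(-1/2, 2; 1/5, 3/2; -1/2).

Key step: from the first term -4: the running product (C = -4, x = -1/2) telescopes to a rising factorial.
Ratio: r(k) = (-1/2) * (k-1/2) (k+2) / [(k+1/5) (k+3/2) (k+1)] - rational in k, leading ratio (-1/2); with t_0 = -4, classification follows.


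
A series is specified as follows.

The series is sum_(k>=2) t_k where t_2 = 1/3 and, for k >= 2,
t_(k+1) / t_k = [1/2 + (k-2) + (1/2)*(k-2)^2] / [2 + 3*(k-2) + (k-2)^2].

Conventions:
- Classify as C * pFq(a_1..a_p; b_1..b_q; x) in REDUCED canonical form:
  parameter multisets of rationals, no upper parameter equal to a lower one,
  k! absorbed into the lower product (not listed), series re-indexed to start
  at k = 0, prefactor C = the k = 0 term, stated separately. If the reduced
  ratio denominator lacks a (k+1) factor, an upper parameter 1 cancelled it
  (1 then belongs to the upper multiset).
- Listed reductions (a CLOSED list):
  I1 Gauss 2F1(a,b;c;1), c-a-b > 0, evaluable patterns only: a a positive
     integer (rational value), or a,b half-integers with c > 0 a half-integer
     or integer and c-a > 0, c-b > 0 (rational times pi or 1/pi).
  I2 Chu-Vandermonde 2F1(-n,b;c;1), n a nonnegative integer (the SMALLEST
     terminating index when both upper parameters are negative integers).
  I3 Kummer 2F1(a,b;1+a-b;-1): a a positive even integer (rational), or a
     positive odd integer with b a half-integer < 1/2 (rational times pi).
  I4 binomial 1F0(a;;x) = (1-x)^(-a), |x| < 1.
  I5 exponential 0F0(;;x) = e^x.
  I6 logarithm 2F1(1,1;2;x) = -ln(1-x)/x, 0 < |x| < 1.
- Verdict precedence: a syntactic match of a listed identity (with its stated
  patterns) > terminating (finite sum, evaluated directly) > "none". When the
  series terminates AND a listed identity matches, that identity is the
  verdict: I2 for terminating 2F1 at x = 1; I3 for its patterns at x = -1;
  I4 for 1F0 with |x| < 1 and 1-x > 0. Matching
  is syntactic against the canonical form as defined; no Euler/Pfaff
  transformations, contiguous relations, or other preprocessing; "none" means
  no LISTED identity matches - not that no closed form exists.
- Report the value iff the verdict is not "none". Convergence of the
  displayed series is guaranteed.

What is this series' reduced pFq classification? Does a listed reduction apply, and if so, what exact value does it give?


At argument 1/2: a 2F1 with upper {1, 1}, lower {2}, scaled by C = 1/3. Verdict at x = 1/2: the logarithmic series (I6) matches (the logarithm: parameters (1,1;2), x = 1/2). Its exact value is (-2/3) * ln(1/2).

First insight: x = (1/2) and factor the ratio over Q (C = 1/3): negated roots = parameters.
Step ratio: r(k) = (1/2) * (k+1) (k+1) / [(k+2) (k+1)] - poly over poly, x = (1/2) from leading terms; C = 1/3 at k = 0.


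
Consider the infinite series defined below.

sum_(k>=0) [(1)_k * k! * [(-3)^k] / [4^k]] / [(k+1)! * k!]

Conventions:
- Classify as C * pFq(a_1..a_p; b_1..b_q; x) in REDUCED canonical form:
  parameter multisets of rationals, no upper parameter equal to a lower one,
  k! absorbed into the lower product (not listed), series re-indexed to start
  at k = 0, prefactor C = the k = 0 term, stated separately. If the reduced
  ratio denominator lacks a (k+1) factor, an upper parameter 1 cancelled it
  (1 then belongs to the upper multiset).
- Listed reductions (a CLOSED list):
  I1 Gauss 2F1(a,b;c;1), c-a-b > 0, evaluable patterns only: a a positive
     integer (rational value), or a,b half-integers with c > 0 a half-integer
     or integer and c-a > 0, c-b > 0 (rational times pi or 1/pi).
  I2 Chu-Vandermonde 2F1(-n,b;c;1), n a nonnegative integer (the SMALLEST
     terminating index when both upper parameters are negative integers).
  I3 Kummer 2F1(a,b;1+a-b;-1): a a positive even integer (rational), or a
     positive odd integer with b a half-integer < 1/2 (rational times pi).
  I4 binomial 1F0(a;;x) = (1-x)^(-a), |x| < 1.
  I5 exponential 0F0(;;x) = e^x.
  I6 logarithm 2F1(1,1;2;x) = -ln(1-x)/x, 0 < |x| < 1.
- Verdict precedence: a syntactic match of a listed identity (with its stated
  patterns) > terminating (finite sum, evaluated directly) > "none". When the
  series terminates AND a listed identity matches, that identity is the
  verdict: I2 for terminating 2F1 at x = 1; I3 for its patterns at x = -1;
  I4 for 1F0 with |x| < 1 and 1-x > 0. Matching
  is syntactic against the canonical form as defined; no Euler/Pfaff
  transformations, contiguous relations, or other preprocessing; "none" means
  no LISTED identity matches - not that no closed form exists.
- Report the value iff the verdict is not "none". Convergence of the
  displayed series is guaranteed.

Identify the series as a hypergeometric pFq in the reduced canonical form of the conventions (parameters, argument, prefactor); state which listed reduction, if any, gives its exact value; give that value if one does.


Classification (C = 1): 2F1 with upper {1, 1}, lower {2}, argument x = -3/4. Verdict (x = -3/4): the logarithmic series (I6) applies (the logarithm: parameters (1,1;2), x = -3/4). Hence: (4/3) * ln(7/4).

Structural cue: t_0 being 1, the denominator's factorial ratio (C = 1, x = -3/4) is a lower Pochhammer.
Step ratio: r(k) = (-3/4) * (k+1) (k+1) / [(k+2) (k+1)] - poly over poly, x = (-3/4) from leading terms; C = 1 at k = 0.


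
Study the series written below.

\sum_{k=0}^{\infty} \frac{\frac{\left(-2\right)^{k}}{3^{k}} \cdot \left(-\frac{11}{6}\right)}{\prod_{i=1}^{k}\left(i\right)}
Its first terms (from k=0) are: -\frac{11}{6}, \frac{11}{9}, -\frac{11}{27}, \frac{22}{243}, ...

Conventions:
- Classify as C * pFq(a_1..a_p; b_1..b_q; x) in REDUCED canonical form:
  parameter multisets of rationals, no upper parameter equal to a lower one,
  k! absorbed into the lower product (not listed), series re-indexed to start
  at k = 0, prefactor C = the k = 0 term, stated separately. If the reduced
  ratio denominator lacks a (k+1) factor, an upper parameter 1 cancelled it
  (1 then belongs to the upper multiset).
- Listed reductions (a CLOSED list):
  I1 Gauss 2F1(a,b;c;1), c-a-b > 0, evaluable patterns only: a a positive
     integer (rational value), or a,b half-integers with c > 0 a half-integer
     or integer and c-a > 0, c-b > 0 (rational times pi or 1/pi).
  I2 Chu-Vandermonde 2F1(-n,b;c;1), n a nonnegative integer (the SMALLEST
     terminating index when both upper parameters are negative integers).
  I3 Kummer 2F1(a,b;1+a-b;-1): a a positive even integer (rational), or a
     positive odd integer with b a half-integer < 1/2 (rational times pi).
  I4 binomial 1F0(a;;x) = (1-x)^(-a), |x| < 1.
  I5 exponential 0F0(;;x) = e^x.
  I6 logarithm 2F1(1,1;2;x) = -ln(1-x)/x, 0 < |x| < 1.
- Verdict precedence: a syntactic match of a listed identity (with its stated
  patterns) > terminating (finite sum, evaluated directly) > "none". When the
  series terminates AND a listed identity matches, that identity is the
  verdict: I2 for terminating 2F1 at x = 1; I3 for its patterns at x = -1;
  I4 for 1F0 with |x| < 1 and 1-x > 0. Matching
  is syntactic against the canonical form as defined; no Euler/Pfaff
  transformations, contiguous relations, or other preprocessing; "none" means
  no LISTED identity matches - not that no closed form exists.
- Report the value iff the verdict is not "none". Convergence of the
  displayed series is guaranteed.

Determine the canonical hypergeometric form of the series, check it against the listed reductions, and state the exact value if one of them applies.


This is -\frac{11}{6} * 0F0(-; -; -\frac{2}{3}) in reduced canonical form. Verdict: this is the I5 exponential reduction (the 0F0 exponential series at x = -\frac{2}{3}). Its exact value is \left(-\frac{11}{6}\right) \cdot e^{-\frac{2}{3}}.

Key observation: x = -\frac{2}{3} and the product of the first k integers (C = -11/6) is k!.
Adjacent-term ratio: r(k) = -\frac{2}{3} * 1 / [(k+1)] - rational; roots negated = parameters, x = -\frac{2}{3}, C = -\frac{11}{6}.


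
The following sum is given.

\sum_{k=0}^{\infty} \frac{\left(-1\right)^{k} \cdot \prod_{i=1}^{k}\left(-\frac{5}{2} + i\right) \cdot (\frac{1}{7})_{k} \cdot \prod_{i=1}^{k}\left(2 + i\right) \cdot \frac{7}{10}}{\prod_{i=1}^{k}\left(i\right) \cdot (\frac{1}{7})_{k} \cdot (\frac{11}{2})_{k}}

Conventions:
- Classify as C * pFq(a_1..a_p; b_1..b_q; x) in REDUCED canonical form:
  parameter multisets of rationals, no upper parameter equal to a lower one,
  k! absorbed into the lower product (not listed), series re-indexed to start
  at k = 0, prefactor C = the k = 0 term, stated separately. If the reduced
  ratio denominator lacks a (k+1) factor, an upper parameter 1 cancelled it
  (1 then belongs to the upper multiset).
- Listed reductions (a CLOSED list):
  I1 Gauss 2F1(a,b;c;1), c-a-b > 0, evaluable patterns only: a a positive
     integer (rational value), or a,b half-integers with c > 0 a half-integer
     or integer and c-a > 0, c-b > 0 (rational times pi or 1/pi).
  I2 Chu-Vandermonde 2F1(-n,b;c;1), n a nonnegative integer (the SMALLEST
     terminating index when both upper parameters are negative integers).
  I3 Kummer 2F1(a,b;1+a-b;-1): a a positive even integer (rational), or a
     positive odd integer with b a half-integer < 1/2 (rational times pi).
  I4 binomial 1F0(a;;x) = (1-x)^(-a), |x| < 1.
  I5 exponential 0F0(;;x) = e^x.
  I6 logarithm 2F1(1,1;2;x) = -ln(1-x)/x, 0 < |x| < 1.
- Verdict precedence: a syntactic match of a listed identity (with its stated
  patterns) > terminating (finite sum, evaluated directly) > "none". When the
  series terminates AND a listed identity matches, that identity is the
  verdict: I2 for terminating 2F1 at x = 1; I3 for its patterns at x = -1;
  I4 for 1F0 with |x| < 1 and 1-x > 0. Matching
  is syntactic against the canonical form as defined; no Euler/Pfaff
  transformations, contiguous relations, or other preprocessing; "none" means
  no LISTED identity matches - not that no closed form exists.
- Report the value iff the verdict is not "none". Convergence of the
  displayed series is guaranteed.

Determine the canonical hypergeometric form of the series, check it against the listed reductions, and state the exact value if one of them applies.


Key step: t_0 being \frac{7}{10}, the running product (C = 7/10, x = -1) telescopes to a rising factorial.
Term ratio: r(k) = -1 * (k-\frac{3}{2}) (k+3) / [(k+\frac{11}{2}) (k+1)] - rational in k, leading ratio -1; with t_0 = \frac{7}{10}, classification follows.

Canonical form: C = \frac{7}{10} times 2F1 with upper {-\frac{3}{2}, 3}, lower {\frac{11}{2}}, x = -1. Verdict: Kummer's theorem (I3) matches (x = -1; c = \frac{11}{2} equals 1+a-b for upper {-\frac{3}{2}, 3}: listed pattern). Sum: \frac{441}{1024} \cdot \pi.


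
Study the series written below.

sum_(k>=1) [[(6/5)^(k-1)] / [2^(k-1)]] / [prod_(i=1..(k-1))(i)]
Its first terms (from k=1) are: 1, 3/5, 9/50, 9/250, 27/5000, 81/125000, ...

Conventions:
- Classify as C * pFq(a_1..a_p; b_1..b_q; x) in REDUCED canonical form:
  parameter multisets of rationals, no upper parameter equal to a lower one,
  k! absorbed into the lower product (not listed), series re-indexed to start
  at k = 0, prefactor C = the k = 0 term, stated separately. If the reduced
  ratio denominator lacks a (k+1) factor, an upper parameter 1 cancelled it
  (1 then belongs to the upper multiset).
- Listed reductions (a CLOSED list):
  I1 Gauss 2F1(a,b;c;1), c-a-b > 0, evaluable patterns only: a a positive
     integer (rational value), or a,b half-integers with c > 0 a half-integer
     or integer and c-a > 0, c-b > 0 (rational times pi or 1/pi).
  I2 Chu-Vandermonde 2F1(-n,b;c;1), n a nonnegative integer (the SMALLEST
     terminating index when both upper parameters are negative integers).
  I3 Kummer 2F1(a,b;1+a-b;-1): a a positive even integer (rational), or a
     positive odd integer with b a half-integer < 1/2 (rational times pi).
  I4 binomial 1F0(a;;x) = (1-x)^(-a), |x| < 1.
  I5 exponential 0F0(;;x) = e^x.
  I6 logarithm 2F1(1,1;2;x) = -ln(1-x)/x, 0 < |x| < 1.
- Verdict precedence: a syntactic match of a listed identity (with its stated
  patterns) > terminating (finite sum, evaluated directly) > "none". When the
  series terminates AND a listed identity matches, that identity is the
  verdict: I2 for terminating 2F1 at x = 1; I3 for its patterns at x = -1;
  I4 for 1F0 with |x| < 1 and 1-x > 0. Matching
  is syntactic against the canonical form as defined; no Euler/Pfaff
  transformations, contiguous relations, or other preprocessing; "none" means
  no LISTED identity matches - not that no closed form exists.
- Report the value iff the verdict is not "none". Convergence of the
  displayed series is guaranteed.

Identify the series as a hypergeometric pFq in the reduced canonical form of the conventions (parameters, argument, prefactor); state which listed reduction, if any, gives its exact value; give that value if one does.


Key step: x = (3/5) and the two k-th powers (C = 1, x = 3/5) combine into one argument.
Step ratio: r(k) = (3/5) * 1 / [(k+1)] - rational; roots negated = parameters, x = (3/5), C = 1.

Prefactor 1, argument 3/5: 0F0 with upper {-} over lower {-}. Verdict: the exponential series (I5) fires (the 0F0 exponential series at x = 3/5). Hence: e^(3/5).
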